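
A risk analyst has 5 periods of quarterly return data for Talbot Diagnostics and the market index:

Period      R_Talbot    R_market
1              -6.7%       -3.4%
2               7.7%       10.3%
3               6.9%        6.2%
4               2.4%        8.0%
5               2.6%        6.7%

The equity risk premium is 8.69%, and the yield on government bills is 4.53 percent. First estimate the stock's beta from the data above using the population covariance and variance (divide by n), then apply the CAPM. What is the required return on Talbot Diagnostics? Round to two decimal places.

13.17%

Mean R_i = (-6.7 + 7.7 + 6.9 + 2.4 + 2.6) / 5 = 2.5800%
Mean R_m = (-3.4 + 10.3 + 6.2 + 8.0 + 6.7) / 5 = 5.5600%
Σ(R_i − R̄_i)(R_m − R̄_m) = 109.7660  ⇒  Cov = 109.7660 / 5 = 21.9532
Σ(R_m − R̄_m)² = 110.4120  ⇒  Var(R_m) = 110.4120 / 5 = 22.0824
β = Cov / Var(R_m) = 21.9532 / 22.0824 = 0.9941
E(R) = R_f + β × MRP = 4.53% + 0.9941 × 8.69% = 13.17%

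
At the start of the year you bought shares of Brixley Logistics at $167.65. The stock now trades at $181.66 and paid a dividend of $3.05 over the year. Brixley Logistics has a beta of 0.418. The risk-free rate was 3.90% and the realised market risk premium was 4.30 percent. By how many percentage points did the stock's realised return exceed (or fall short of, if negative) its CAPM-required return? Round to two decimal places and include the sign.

+4.48%

Realised HPR = (P1 + D1 − P0) / P0 = (181.66 + 3.05 − 167.65) / 167.65 = 17.06 / 167.65 = 10.1760%
CAPM required = R_f + β·MRP = 3.90% + 0.418 × 4.30% = 5.69740%
α = realised − required = 10.1760% − 5.69740% = +4.48%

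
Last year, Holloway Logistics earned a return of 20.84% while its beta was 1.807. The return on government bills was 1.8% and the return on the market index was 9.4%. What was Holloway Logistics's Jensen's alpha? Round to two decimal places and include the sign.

+5.31%

Market excess return = 9.4% − 1.8% = 7.60%
CAPM benchmark = R_f + β(R_m − R_f) = 1.8% + 1.807 × 7.6% = 15.5332%
α = actual − benchmark = 20.84% − 15.5332% = +5.31%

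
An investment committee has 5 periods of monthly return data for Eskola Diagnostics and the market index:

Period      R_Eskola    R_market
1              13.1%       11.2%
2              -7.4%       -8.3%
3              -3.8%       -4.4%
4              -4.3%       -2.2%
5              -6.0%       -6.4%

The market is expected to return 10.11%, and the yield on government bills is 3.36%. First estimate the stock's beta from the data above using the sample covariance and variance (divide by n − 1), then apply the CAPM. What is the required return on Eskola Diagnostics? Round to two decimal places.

10.58%

Mean R_i = (13.1 − 7.4 − 3.8 − 4.3 − 6.0) / 5 = -1.6800%
Mean R_m = (11.2 − 8.3 − 4.4 − 2.2 − 6.4) / 5 = -2.0200%
Σ(R_i − R̄_i)(R_m − R̄_m) = 255.7520  ⇒  Cov = 255.7520 / 4 = 63.9380
Σ(R_m − R̄_m)² = 239.0880  ⇒  Var(R_m) = 239.0880 / 4 = 59.7720
β = Cov / Var(R_m) = 63.9380 / 59.7720 = 1.0697
MRP = 10.11% − 3.36% = 6.75%
E(R) = R_f + β × MRP = 3.36% + 1.0697 × 6.75% = 10.58%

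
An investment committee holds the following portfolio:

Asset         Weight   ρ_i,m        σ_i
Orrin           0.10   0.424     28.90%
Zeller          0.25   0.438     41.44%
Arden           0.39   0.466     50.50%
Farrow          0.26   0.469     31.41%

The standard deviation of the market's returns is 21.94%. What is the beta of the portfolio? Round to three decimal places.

β_Orrin = 0.424 × 28.90% / 21.94% = 0.5585
β_Zeller = 0.438 × 41.44% / 21.94% = 0.8273
β_Arden = 0.466 × 50.50% / 21.94% = 1.0726
β_Farrow = 0.469 × 31.41% / 21.94% = 0.6714
β_P = Σ w_i β_i = 0.10×0.5585 + 0.25×0.8273 + 0.39×1.0726 + 0.26×0.6714 = 0.8556

0.856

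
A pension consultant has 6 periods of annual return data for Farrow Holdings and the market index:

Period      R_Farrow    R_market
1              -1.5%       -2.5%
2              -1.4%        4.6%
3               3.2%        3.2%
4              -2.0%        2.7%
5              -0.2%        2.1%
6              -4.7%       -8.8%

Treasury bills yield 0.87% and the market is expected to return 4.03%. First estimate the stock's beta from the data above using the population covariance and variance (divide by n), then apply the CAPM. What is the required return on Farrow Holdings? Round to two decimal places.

1.98%

Mean R_i = (-1.5 − 1.4 + 3.2 − 2.0 − 0.2 − 4.7) / 6 = -1.1000%
Mean R_m = (-2.5 + 4.6 + 3.2 + 2.7 + 2.1 − 8.8) / 6 = 0.2167%
Σ(R_i − R̄_i)(R_m − R̄_m) = 44.5200  ⇒  Cov = 44.5200 / 6 = 7.4200
Σ(R_m − R̄_m)² = 126.5083  ⇒  Var(R_m) = 126.5083 / 6 = 21.0847
β = Cov / Var(R_m) = 7.4200 / 21.0847 = 0.3519
MRP = 4.03% − 0.87% = 3.16%
E(R) = R_f + β × MRP = 0.87% + 0.3519 × 3.16% = 1.98%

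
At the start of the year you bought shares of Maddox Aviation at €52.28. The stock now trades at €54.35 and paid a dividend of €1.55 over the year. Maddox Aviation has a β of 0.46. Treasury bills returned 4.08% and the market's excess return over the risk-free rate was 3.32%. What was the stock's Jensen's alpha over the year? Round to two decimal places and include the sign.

Realised HPR = (P1 + D1 − P0) / P0 = (54.35 + 1.55 − 52.28) / 52.28 = 3.62 / 52.28 = 6.9243%
CAPM required = R_f + β·MRP = 4.08% + 0.46 × 3.32% = 5.6072%
α = realised − required = 6.9243% − 5.6072% = +1.32%

+1.32%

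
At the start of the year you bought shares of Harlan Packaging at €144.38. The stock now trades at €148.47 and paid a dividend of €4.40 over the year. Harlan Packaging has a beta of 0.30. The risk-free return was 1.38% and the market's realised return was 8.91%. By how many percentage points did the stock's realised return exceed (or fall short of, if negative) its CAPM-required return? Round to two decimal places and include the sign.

+2.24%

Realised HPR = (P1 + D1 − P0) / P0 = (148.47 + 4.40 − 144.38) / 144.38 = 8.49 / 144.38 = 5.8803%
MRP = 8.91% − 1.38% = 7.53%
CAPM required = R_f + β·MRP = 1.38% + 0.30 × 7.53% = 3.6390%
α = realised − required = 5.8803% − 3.6390% = +2.24%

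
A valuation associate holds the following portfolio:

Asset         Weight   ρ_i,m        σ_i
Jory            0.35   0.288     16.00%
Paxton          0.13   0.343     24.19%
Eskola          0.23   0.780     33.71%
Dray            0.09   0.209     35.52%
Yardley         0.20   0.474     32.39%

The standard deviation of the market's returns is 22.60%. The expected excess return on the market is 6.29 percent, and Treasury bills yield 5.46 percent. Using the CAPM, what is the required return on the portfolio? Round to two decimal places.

β_Jory = 0.288 × 16.00% / 22.60% = 0.2039
β_Paxton = 0.343 × 24.19% / 22.60% = 0.3671
β_Eskola = 0.780 × 33.71% / 22.60% = 1.1634
β_Dray = 0.209 × 35.52% / 22.60% = 0.3285
β_Yardley = 0.474 × 32.39% / 22.60% = 0.6793
β_P = Σ w_i β_i = 0.35×0.2039 + 0.13×0.3671 + 0.23×1.1634 + 0.09×0.3285 + 0.20×0.6793 = 0.5521
E(R_P) = R_f + β_P × MRP = 5.46% + 0.5521 × 6.29% = 8.93%

8.93%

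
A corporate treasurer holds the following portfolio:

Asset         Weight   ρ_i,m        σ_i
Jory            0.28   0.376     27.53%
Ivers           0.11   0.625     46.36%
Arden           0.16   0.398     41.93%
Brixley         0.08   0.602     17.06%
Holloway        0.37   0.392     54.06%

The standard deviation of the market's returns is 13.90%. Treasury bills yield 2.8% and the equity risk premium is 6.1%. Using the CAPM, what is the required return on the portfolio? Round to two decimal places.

β_Jory = 0.376 × 27.53% / 13.90% = 0.7447
β_Ivers = 0.625 × 46.36% / 13.90% = 2.0845
β_Arden = 0.398 × 41.93% / 13.90% = 1.2006
β_Brixley = 0.602 × 17.06% / 13.90% = 0.7389
β_Holloway = 0.392 × 54.06% / 13.90% = 1.5246
β_P = Σ w_i β_i = 0.28×0.7447 + 0.11×2.0845 + 0.16×1.2006 + 0.08×0.7389 + 0.37×1.5246 = 1.2531
E(R_P) = R_f + β_P × MRP = 2.8% + 1.2531 × 6.1% = 10.44%

10.44%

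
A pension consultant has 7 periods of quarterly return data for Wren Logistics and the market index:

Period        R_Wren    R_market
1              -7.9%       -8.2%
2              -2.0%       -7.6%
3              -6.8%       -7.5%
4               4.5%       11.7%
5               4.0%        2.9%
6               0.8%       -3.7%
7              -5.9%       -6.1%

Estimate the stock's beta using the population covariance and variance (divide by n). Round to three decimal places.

0.588

Mean R_i = (-7.9 − 2.0 − 6.8 + 4.5 + 4.0 + 0.8 − 5.9) / 7 = -1.9000%
Mean R_m = (-8.2 − 7.6 − 7.5 + 11.7 + 2.9 − 3.7 − 6.1) / 7 = -2.6429%
Σ(R_i − R̄_i)(R_m − R̄_m) = 193.1100  ⇒  Cov = 193.1100 / 7 = 27.5871
Σ(R_m − R̄_m)² = 328.5571  ⇒  Var(R_m) = 328.5571 / 7 = 46.9367
β = Cov / Var(R_m) = 27.5871 / 46.9367 = 0.5878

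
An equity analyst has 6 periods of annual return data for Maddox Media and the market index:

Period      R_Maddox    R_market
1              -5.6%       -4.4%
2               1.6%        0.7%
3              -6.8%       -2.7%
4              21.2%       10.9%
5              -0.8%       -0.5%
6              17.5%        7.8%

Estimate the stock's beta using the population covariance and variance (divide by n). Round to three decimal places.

1.952

Mean R_i = (-5.6 + 1.6 − 6.8 + 21.2 − 0.8 + 17.5) / 6 = 4.5167%
Mean R_m = (-4.4 + 0.7 − 2.7 + 10.9 − 0.5 + 7.8) / 6 = 1.9667%
Σ(R_i − R̄_i)(R_m − R̄_m) = 358.8033  ⇒  Cov = 358.8033 / 6 = 59.8006
Σ(R_m − R̄_m)² = 183.8333  ⇒  Var(R_m) = 183.8333 / 6 = 30.6389
β = Cov / Var(R_m) = 59.8006 / 30.6389 = 1.9518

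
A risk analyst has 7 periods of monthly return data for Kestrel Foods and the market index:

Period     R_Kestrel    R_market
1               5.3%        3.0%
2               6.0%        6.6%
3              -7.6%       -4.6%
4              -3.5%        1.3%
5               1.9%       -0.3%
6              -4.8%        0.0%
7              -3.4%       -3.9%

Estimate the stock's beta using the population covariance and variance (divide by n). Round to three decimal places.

Mean R_i = (5.3 + 6.0 − 7.6 − 3.5 + 1.9 − 4.8 − 3.4) / 7 = -0.8714%
Mean R_m = (3.0 + 6.6 − 4.6 + 1.3 − 0.3 + 0.0 − 3.9) / 7 = 0.3000%
Σ(R_i − R̄_i)(R_m − R̄_m) = 100.4300  ⇒  Cov = 100.4300 / 7 = 14.3471
Σ(R_m − R̄_m)² = 90.0800  ⇒  Var(R_m) = 90.0800 / 7 = 12.8686
β = Cov / Var(R_m) = 14.3471 / 12.8686 = 1.1149

1.115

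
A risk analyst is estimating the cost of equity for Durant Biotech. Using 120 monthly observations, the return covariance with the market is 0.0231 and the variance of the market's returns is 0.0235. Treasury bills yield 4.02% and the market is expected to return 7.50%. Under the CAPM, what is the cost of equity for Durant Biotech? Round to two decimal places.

β = Cov(R_i, R_m) / Var(R_m) = 0.0231 / 0.0235 = 0.9830
MRP = 7.50% − 4.02% = 3.48%
E(R) = R_f + β × MRP = 4.02% + 0.9830 × 3.48% = 7.44%

7.44%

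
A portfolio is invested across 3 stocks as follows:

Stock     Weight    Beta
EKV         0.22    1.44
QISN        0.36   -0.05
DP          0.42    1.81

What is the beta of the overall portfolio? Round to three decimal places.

β_P = Σ w_i β_i = 0.22×1.44 + 0.36×-0.05 + 0.42×1.81 = 1.0590

1.059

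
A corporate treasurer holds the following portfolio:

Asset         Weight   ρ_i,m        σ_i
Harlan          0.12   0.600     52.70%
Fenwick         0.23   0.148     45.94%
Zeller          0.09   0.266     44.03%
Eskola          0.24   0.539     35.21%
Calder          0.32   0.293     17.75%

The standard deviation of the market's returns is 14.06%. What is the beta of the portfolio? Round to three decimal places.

0.898

β_Harlan = 0.600 × 52.70% / 14.06% = 2.2489
β_Fenwick = 0.148 × 45.94% / 14.06% = 0.4836
β_Zeller = 0.266 × 44.03% / 14.06% = 0.8330
β_Eskola = 0.539 × 35.21% / 14.06% = 1.3498
β_Calder = 0.293 × 17.75% / 14.06% = 0.3699
β_P = Σ w_i β_i = 0.12×2.2489 + 0.23×0.4836 + 0.09×0.8330 + 0.24×1.3498 + 0.32×0.3699 = 0.8984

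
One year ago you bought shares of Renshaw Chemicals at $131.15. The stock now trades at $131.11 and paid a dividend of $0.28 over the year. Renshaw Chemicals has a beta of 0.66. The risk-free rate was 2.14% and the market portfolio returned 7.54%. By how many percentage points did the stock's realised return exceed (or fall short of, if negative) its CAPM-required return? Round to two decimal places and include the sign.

Realised HPR = (P1 + D1 − P0) / P0 = (131.11 + 0.28 − 131.15) / 131.15 = 0.24 / 131.15 = 0.1830%
MRP = 7.54% − 2.14% = 5.40%
CAPM required = R_f + β·MRP = 2.14% + 0.66 × 5.40% = 5.7040%
α = realised − required = 0.1830% − 5.7040% = -5.52%

-5.52%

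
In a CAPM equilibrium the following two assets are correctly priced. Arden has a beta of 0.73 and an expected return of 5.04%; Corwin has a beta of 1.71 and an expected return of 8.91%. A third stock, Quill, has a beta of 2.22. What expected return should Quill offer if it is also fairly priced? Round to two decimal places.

10.92%

MRP (SML slope) = (8.91% − 5.04%) / (1.71 − 0.73) = 3.87% / 0.98 = 3.9490%
R_f (intercept) = 5.04% − 0.73 × 3.9490% = 2.1572%
E(R_Quill) = R_f + β × MRP = 2.1572% + 2.22 × 3.9490% = 10.92%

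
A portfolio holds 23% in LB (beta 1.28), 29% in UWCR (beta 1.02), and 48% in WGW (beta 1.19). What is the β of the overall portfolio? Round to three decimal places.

β_P = Σ w_i β_i = 0.23×1.28 + 0.29×1.02 + 0.48×1.19 = 1.1614

1.161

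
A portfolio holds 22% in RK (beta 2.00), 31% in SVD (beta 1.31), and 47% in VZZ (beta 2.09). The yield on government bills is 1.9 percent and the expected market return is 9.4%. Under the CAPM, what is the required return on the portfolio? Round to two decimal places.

15.61%

β_P = Σ w_i β_i = 0.22×2.00 + 0.31×1.31 + 0.47×2.09 = 1.8284
MRP = 9.4% − 1.9% = 7.50%
E(R_P) = R_f + β_P × MRP = 1.9% + 1.8284 × 7.5% = 15.61%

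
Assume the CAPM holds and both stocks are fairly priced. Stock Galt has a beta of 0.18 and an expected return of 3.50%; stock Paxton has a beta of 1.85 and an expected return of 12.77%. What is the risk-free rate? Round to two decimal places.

Both satisfy E(R) = R_f + β·MRP, so the slope of the SML is
MRP = (12.77% − 3.50%) / (1.85 − 0.18) = 9.27% / 1.67 = 5.5509%
R_f = E(R_Galt) − β_Galt·MRP = 3.50% − 0.18 × 5.5509% = 2.5008%

2.50%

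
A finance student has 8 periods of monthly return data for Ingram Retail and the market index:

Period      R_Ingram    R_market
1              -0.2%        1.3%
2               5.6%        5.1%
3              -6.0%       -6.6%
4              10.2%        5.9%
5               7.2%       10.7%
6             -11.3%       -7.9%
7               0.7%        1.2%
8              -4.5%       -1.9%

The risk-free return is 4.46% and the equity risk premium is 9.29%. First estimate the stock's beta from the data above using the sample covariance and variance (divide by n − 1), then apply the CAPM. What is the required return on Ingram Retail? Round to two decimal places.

Mean R_i = (-0.2 + 5.6 − 6.0 + 10.2 + 7.2 − 11.3 + 0.7 − 4.5) / 8 = 0.2125%
Mean R_m = (1.3 + 5.1 − 6.6 + 5.9 + 10.7 − 7.9 + 1.2 − 1.9) / 8 = 0.9750%
Σ(R_i − R̄_i)(R_m − R̄_m) = 302.1225  ⇒  Cov = 302.1225 / 7 = 43.1604
Σ(R_m − R̄_m)² = 280.4150  ⇒  Var(R_m) = 280.4150 / 7 = 40.0593
β = Cov / Var(R_m) = 43.1604 / 40.0593 = 1.0774
E(R) = R_f + β × MRP = 4.46% + 1.0774 × 9.29% = 14.47%

14.47%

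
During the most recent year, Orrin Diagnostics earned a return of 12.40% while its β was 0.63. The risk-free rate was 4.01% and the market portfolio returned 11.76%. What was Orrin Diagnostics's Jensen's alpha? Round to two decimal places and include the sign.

+3.51%

Market excess return = 11.76% − 4.01% = 7.75%
CAPM benchmark = R_f + β(R_m − R_f) = 4.01% + 0.63 × 7.75% = 8.8925%
α = actual − benchmark = 12.40% − 8.8925% = +3.51%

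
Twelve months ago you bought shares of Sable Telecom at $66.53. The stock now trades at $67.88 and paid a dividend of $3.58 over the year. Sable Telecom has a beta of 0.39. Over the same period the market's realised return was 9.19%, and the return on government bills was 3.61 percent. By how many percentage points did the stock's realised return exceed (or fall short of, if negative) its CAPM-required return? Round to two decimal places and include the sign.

+1.62%

Realised HPR = (P1 + D1 − P0) / P0 = (67.88 + 3.58 − 66.53) / 66.53 = 4.93 / 66.53 = 7.4102%
MRP = 9.19% − 3.61% = 5.58%
CAPM required = R_f + β·MRP = 3.61% + 0.39 × 5.58% = 5.7862%
α = realised − required = 7.4102% − 5.7862% = +1.62%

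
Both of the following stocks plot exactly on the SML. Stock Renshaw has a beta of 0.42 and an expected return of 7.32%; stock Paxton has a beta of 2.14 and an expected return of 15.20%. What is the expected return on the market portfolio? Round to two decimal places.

9.98%

Both satisfy E(R) = R_f + β·MRP, so the slope of the SML is
MRP = (15.20% − 7.32%) / (2.14 − 0.42) = 7.88% / 1.72 = 4.5814%
R_f = E(R_Renshaw) − β_Renshaw·MRP = 7.32% − 0.42 × 4.5814% = 5.3958%
E(R_m) = R_f + MRP = 5.3958% + 4.5814% = 9.98%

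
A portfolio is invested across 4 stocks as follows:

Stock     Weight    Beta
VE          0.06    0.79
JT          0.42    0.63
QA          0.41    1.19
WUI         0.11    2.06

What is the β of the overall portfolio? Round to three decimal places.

1.027

β_P = Σ w_i β_i = 0.06×0.79 + 0.42×0.63 + 0.41×1.19 + 0.11×2.06 = 1.0265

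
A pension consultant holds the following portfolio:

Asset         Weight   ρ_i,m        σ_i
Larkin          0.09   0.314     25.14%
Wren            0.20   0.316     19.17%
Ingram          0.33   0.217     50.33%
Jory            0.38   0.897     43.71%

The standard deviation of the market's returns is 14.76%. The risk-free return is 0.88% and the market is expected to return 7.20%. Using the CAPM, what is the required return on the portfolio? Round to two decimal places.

β_Larkin = 0.314 × 25.14% / 14.76% = 0.5348
β_Wren = 0.316 × 19.17% / 14.76% = 0.4104
β_Ingram = 0.217 × 50.33% / 14.76% = 0.7399
β_Jory = 0.897 × 43.71% / 14.76% = 2.6564
β_P = Σ w_i β_i = 0.09×0.5348 + 0.20×0.4104 + 0.33×0.7399 + 0.38×2.6564 = 1.3838
MRP = 7.20% − 0.88% = 6.32%
E(R_P) = R_f + β_P × MRP = 0.88% + 1.3838 × 6.32% = 9.63%

9.63%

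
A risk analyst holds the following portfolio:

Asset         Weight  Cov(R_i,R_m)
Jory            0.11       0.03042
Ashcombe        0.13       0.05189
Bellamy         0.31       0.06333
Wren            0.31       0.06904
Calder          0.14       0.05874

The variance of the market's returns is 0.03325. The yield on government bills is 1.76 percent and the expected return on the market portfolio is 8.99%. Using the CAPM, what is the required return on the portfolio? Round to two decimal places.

β_Jory = 0.03042 / 0.03325 = 0.9149
β_Ashcombe = 0.05189 / 0.03325 = 1.5606
β_Bellamy = 0.06333 / 0.03325 = 1.9047
β_Wren = 0.06904 / 0.03325 = 2.0764
β_Calder = 0.05874 / 0.03325 = 1.7666
β_P = Σ w_i β_i = 0.11×0.9149 + 0.13×1.5606 + 0.31×1.9047 + 0.31×2.0764 + 0.14×1.7666 = 1.7850
MRP = 8.99% − 1.76% = 7.23%
E(R_P) = R_f + β_P × MRP = 1.76% + 1.7850 × 7.23% = 14.67%

14.67%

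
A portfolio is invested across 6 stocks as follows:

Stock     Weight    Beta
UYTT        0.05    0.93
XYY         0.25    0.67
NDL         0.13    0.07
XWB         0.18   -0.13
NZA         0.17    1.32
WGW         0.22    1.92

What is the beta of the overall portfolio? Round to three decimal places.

β_P = Σ w_i β_i = 0.05×0.93 + 0.25×0.67 + 0.13×0.07 + 0.18×-0.13 + 0.17×1.32 + 0.22×1.92 = 0.8465

0.847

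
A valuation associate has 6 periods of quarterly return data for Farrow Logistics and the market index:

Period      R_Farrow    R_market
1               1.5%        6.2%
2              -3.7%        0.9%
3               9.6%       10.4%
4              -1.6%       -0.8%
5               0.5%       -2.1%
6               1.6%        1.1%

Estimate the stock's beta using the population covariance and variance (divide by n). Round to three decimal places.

0.774

Mean R_i = (1.5 − 3.7 + 9.6 − 1.6 + 0.5 + 1.6) / 6 = 1.3167%
Mean R_m = (6.2 + 0.9 + 10.4 − 0.8 − 2.1 + 1.1) / 6 = 2.6167%
Σ(R_i − R̄_i)(R_m − R̄_m) = 87.1283  ⇒  Cov = 87.1283 / 6 = 14.5214
Σ(R_m − R̄_m)² = 112.5883  ⇒  Var(R_m) = 112.5883 / 6 = 18.7647
β = Cov / Var(R_m) = 14.5214 / 18.7647 = 0.7739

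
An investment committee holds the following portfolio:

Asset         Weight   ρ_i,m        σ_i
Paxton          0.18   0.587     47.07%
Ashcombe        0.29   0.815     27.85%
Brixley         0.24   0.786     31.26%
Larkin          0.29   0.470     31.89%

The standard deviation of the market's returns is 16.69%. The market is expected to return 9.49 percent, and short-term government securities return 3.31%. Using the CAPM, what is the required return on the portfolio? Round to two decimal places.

β_Paxton = 0.587 × 47.07% / 16.69% = 1.6555
β_Ashcombe = 0.815 × 27.85% / 16.69% = 1.3600
β_Brixley = 0.786 × 31.26% / 16.69% = 1.4722
β_Larkin = 0.470 × 31.89% / 16.69% = 0.8980
β_P = Σ w_i β_i = 0.18×1.6555 + 0.29×1.3600 + 0.24×1.4722 + 0.29×0.8980 = 1.3061
MRP = 9.49% − 3.31% = 6.18%
E(R_P) = R_f + β_P × MRP = 3.31% + 1.3061 × 6.18% = 11.38%

11.38%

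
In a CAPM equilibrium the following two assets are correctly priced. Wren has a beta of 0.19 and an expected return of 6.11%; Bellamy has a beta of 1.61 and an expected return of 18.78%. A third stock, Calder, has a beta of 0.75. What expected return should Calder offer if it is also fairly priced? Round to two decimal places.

11.11%

MRP (SML slope) = (18.78% − 6.11%) / (1.61 − 0.19) = 12.67% / 1.42 = 8.9225%
R_f (intercept) = 6.11% − 0.19 × 8.9225% = 4.4147%
E(R_Calder) = R_f + β × MRP = 4.4147% + 0.75 × 8.9225% = 11.11%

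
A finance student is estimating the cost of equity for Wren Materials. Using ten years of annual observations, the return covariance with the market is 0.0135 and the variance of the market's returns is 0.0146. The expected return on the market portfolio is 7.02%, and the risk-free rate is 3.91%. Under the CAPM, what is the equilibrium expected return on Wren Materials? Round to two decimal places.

β = Cov(R_i, R_m) / Var(R_m) = 0.0135 / 0.0146 = 0.9247
MRP = 7.02% − 3.91% = 3.11%
E(R) = R_f + β × MRP = 3.91% + 0.9247 × 3.11% = 6.79%

6.79%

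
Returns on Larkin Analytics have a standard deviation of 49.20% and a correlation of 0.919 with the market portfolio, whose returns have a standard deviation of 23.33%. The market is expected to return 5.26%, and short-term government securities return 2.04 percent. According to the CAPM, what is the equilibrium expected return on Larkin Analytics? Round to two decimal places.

8.28%

β = ρ × σ_i / σ_m = 0.919 × 49.20% / 23.33% = 1.9381
MRP = 5.26% − 2.04% = 3.22%
E(R) = 2.04% + 1.9381 × 3.22% = 8.28%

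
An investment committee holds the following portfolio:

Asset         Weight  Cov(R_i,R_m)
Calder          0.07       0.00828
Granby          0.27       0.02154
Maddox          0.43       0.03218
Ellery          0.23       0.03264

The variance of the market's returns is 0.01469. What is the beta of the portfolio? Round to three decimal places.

β_Calder = 0.00828 / 0.01469 = 0.5636
β_Granby = 0.02154 / 0.01469 = 1.4663
β_Maddox = 0.03218 / 0.01469 = 2.1906
β_Ellery = 0.03264 / 0.01469 = 2.2219
β_P = Σ w_i β_i = 0.07×0.5636 + 0.27×1.4663 + 0.43×2.1906 + 0.23×2.2219 = 1.8883

1.888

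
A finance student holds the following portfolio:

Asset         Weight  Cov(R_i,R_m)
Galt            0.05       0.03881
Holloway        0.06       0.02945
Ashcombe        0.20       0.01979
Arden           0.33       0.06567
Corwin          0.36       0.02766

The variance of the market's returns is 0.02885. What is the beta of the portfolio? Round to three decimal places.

β_Galt = 0.03881 / 0.02885 = 1.3452
β_Holloway = 0.02945 / 0.02885 = 1.0208
β_Ashcombe = 0.01979 / 0.02885 = 0.6860
β_Arden = 0.06567 / 0.02885 = 2.2763
β_Corwin = 0.02766 / 0.02885 = 0.9588
β_P = Σ w_i β_i = 0.05×1.3452 + 0.06×1.0208 + 0.20×0.6860 + 0.33×2.2763 + 0.36×0.9588 = 1.3621

1.362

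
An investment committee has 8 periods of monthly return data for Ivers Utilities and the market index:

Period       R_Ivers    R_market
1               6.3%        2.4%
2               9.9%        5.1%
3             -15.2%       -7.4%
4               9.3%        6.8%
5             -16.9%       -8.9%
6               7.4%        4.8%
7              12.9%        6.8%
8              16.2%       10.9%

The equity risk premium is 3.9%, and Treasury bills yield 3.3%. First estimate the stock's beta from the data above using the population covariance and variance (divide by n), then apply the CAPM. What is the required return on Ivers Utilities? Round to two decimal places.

Mean R_i = (6.3 + 9.9 − 15.2 + 9.3 − 16.9 + 7.4 + 12.9 + 16.2) / 8 = 3.7375%
Mean R_m = (2.4 + 5.1 − 7.4 + 6.8 − 8.9 + 4.8 + 6.8 + 10.9) / 8 = 2.5625%
Σ(R_i − R̄_i)(R_m − R̄_m) = 614.9413  ⇒  Cov = 614.9413 / 8 = 76.8677
Σ(R_m − R̄_m)² = 347.5388  ⇒  Var(R_m) = 347.5388 / 8 = 43.4424
β = Cov / Var(R_m) = 76.8677 / 43.4424 = 1.7694
E(R) = R_f + β × MRP = 3.3% + 1.7694 × 3.9% = 10.20%

10.20%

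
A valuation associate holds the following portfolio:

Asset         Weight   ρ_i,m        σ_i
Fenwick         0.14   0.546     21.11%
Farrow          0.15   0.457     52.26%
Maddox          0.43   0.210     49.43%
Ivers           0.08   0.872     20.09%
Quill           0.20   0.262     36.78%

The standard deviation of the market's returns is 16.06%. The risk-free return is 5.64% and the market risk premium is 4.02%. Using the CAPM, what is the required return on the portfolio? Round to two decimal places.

8.89%

β_Fenwick = 0.546 × 21.11% / 16.06% = 0.7177
β_Farrow = 0.457 × 52.26% / 16.06% = 1.4871
β_Maddox = 0.210 × 49.43% / 16.06% = 0.6463
β_Ivers = 0.872 × 20.09% / 16.06% = 1.0908
β_Quill = 0.262 × 36.78% / 16.06% = 0.6000
β_P = Σ w_i β_i = 0.14×0.7177 + 0.15×1.4871 + 0.43×0.6463 + 0.08×1.0908 + 0.20×0.6000 = 0.8087
E(R_P) = R_f + β_P × MRP = 5.64% + 0.8087 × 4.02% = 8.89%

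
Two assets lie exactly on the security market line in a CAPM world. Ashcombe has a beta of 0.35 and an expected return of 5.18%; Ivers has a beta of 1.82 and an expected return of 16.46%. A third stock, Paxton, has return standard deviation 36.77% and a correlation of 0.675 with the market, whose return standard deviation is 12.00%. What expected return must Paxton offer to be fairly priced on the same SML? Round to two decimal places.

MRP = (16.46% − 5.18%) / (1.82 − 0.35) = 7.6735%
R_f = 5.18% − 0.35 × 7.6735% = 2.4943%
β_Paxton = ρ·σ_i/σ_m = 0.675 × 36.77 / 12.00 = 2.0683
E(R_Paxton) = R_f + β × MRP = 2.4943% + 2.0683 × 7.6735% = 18.37%

18.37%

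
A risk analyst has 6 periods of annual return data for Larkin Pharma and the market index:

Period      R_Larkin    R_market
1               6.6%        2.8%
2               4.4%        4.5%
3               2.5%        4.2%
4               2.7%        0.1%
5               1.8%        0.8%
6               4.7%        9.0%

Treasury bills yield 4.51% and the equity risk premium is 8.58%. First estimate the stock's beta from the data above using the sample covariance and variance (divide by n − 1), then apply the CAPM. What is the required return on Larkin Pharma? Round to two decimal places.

6.50%

Mean R_i = (6.6 + 4.4 + 2.5 + 2.7 + 1.8 + 4.7) / 6 = 3.7833%
Mean R_m = (2.8 + 4.5 + 4.2 + 0.1 + 0.8 + 9.0) / 6 = 3.5667%
Σ(R_i − R̄_i)(R_m − R̄_m) = 11.8267  ⇒  Cov = 11.8267 / 5 = 2.3653
Σ(R_m − R̄_m)² = 51.0533  ⇒  Var(R_m) = 51.0533 / 5 = 10.2107
β = Cov / Var(R_m) = 2.3653 / 10.2107 = 0.2316
E(R) = R_f + β × MRP = 4.51% + 0.2316 × 8.58% = 6.50%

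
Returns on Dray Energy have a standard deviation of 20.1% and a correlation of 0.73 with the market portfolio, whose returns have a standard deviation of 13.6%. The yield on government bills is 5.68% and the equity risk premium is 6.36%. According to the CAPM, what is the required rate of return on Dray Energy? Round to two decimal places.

12.54%

β = ρ × σ_i / σ_m = 0.73 × 20.1% / 13.6% = 1.0789
E(R) = 5.68% + 1.0789 × 6.36% = 12.54%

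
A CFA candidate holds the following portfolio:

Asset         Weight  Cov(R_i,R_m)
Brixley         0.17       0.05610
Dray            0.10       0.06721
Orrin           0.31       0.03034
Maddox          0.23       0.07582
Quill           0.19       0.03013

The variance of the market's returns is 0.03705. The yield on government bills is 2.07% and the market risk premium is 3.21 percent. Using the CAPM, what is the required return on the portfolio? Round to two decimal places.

6.30%

β_Brixley = 0.05610 / 0.03705 = 1.5142
β_Dray = 0.06721 / 0.03705 = 1.8140
β_Orrin = 0.03034 / 0.03705 = 0.8189
β_Maddox = 0.07582 / 0.03705 = 2.0464
β_Quill = 0.03013 / 0.03705 = 0.8132
β_P = Σ w_i β_i = 0.17×1.5142 + 0.10×1.8140 + 0.31×0.8189 + 0.23×2.0464 + 0.19×0.8132 = 1.3179
E(R_P) = R_f + β_P × MRP = 2.07% + 1.3179 × 3.21% = 6.30%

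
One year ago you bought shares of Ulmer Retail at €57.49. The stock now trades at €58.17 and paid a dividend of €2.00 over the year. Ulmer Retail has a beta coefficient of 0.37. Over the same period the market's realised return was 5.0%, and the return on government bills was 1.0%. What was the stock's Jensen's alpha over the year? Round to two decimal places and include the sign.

+2.18%

Realised HPR = (P1 + D1 − P0) / P0 = (58.17 + 2.00 − 57.49) / 57.49 = 2.68 / 57.49 = 4.6617%
MRP = 5.0% − 1.0% = 4.00%
CAPM required = R_f + β·MRP = 1.0% + 0.37 × 4.0% = 2.4800%
α = realised − required = 4.6617% − 2.4800% = +2.18%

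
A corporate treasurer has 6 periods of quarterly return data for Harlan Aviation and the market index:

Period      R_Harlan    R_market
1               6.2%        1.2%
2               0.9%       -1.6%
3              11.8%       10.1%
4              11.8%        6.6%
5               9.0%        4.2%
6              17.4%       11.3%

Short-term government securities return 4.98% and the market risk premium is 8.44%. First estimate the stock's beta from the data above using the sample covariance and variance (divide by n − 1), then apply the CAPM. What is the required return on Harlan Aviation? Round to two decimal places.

Mean R_i = (6.2 + 0.9 + 11.8 + 11.8 + 9.0 + 17.4) / 6 = 9.5167%
Mean R_m = (1.2 − 1.6 + 10.1 + 6.6 + 4.2 + 11.3) / 6 = 5.3000%
Σ(R_i − R̄_i)(R_m − R̄_m) = 134.8500  ⇒  Cov = 134.8500 / 5 = 26.9700
Σ(R_m − R̄_m)² = 126.3600  ⇒  Var(R_m) = 126.3600 / 5 = 25.2720
β = Cov / Var(R_m) = 26.9700 / 25.2720 = 1.0672
E(R) = R_f + β × MRP = 4.98% + 1.0672 × 8.44% = 13.99%

13.99%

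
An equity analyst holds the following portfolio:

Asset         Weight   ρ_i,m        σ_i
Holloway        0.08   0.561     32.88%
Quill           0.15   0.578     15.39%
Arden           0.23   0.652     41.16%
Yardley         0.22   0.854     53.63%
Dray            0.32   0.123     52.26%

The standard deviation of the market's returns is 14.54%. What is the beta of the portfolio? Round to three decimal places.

β_Holloway = 0.561 × 32.88% / 14.54% = 1.2686
β_Quill = 0.578 × 15.39% / 14.54% = 0.6118
β_Arden = 0.652 × 41.16% / 14.54% = 1.8457
β_Yardley = 0.854 × 53.63% / 14.54% = 3.1499
β_Dray = 0.123 × 52.26% / 14.54% = 0.4421
β_P = Σ w_i β_i = 0.08×1.2686 + 0.15×0.6118 + 0.23×1.8457 + 0.22×3.1499 + 0.32×0.4421 = 1.4522

1.452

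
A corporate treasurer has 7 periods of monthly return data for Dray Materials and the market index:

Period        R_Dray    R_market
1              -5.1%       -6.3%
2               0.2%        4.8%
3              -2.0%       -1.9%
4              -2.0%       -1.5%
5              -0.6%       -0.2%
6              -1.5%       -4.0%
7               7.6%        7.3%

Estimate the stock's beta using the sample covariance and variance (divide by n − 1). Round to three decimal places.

Mean R_i = (-5.1 + 0.2 − 2.0 − 2.0 − 0.6 − 1.5 + 7.6) / 7 = -0.4857%
Mean R_m = (-6.3 + 4.8 − 1.9 − 1.5 − 0.2 − 4.0 + 7.3) / 7 = -0.2571%
Σ(R_i − R̄_i)(R_m − R̄_m) = 100.6157  ⇒  Cov = 100.6157 / 6 = 16.7693
Σ(R_m − R̄_m)² = 137.4571  ⇒  Var(R_m) = 137.4571 / 6 = 22.9095
β = Cov / Var(R_m) = 16.7693 / 22.9095 = 0.7320

0.732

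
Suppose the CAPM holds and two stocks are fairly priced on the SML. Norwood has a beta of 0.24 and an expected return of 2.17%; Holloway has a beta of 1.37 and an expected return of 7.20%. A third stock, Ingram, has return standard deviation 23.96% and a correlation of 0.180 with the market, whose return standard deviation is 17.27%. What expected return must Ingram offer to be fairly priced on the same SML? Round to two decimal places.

MRP = (7.20% − 2.17%) / (1.37 − 0.24) = 4.4513%
R_f = 2.17% − 0.24 × 4.4513% = 1.1017%
β_Ingram = ρ·σ_i/σ_m = 0.180 × 23.96 / 17.27 = 0.2497
E(R_Ingram) = R_f + β × MRP = 1.1017% + 0.2497 × 4.4513% = 2.21%

2.21%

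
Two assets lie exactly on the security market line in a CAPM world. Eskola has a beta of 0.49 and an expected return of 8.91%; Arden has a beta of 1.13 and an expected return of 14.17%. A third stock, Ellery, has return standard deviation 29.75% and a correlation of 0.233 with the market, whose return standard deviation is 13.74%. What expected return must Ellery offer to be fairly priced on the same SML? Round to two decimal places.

9.03%

MRP = (14.17% − 8.91%) / (1.13 − 0.49) = 8.2188%
R_f = 8.91% − 0.49 × 8.2188% = 4.8828%
β_Ellery = ρ·σ_i/σ_m = 0.233 × 29.75 / 13.74 = 0.5045
E(R_Ellery) = R_f + β × MRP = 4.8828% + 0.5045 × 8.2188% = 9.03%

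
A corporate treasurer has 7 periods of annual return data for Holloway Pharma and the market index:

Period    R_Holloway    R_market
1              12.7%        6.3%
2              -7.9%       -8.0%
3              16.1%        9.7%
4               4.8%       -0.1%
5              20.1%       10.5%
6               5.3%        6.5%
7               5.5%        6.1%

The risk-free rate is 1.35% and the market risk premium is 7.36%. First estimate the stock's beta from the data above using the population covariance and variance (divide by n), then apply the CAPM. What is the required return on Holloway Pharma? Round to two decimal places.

Mean R_i = (12.7 − 7.9 + 16.1 + 4.8 + 20.1 + 5.3 + 5.5) / 7 = 8.0857%
Mean R_m = (6.3 − 8.0 + 9.7 − 0.1 + 10.5 + 6.5 + 6.1) / 7 = 4.4286%
Σ(R_i − R̄_i)(R_m − R̄_m) = 327.2929  ⇒  Cov = 327.2929 / 7 = 46.7561
Σ(R_m − R̄_m)² = 250.2143  ⇒  Var(R_m) = 250.2143 / 7 = 35.7449
β = Cov / Var(R_m) = 46.7561 / 35.7449 = 1.3080
E(R) = R_f + β × MRP = 1.35% + 1.3080 × 7.36% = 10.98%

10.98%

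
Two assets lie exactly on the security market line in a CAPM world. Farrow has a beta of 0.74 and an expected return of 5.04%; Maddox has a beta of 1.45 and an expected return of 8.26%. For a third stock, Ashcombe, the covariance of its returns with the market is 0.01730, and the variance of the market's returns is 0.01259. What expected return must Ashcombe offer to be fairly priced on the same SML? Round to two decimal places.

7.92%

MRP = (8.26% − 5.04%) / (1.45 − 0.74) = 4.5352%
R_f = 5.04% − 0.74 × 4.5352% = 1.6840%
β_Ashcombe = Cov / Var(R_m) = 0.01730 / 0.01259 = 1.3741
E(R_Ashcombe) = R_f + β × MRP = 1.6840% + 1.3741 × 4.5352% = 7.92%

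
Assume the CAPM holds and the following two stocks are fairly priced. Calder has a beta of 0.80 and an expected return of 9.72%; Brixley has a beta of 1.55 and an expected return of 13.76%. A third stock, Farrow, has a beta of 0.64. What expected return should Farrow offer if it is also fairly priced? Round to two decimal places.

8.86%

MRP (SML slope) = (13.76% − 9.72%) / (1.55 − 0.80) = 4.04% / 0.75 = 5.3867%
R_f (intercept) = 9.72% − 0.80 × 5.3867% = 5.4106%
E(R_Farrow) = R_f + β × MRP = 5.4106% + 0.64 × 5.3867% = 8.86%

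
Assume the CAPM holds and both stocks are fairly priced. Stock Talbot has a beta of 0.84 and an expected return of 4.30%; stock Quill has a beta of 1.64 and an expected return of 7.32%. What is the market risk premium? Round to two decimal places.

3.78%

Both satisfy E(R) = R_f + β·MRP, so the slope of the SML is
MRP = (7.32% − 4.30%) / (1.64 − 0.84) = 3.02% / 0.80 = 3.7750%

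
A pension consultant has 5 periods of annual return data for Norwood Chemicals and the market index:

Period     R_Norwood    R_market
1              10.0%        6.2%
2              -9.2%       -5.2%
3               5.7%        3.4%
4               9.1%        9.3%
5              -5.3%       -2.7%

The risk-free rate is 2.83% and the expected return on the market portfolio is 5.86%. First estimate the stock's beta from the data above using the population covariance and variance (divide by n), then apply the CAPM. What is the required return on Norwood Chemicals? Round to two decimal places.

Mean R_i = (10.0 − 9.2 + 5.7 + 9.1 − 5.3) / 5 = 2.0600%
Mean R_m = (6.2 − 5.2 + 3.4 + 9.3 − 2.7) / 5 = 2.2000%
Σ(R_i − R̄_i)(R_m − R̄_m) = 205.5000  ⇒  Cov = 205.5000 / 5 = 41.1000
Σ(R_m − R̄_m)² = 146.6200  ⇒  Var(R_m) = 146.6200 / 5 = 29.3240
β = Cov / Var(R_m) = 41.1000 / 29.3240 = 1.4016
MRP = 5.86% − 2.83% = 3.03%
E(R) = R_f + β × MRP = 2.83% + 1.4016 × 3.03% = 7.08%

7.08%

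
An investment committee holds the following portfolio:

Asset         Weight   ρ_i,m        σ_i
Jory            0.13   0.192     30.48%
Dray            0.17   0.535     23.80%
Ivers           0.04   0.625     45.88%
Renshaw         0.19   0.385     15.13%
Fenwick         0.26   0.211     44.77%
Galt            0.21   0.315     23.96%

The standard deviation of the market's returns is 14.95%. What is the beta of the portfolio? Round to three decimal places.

0.617

β_Jory = 0.192 × 30.48% / 14.95% = 0.3914
β_Dray = 0.535 × 23.80% / 14.95% = 0.8517
β_Ivers = 0.625 × 45.88% / 14.95% = 1.9181
β_Renshaw = 0.385 × 15.13% / 14.95% = 0.3896
β_Fenwick = 0.211 × 44.77% / 14.95% = 0.6319
β_Galt = 0.315 × 23.96% / 14.95% = 0.5048
β_P = Σ w_i β_i = 0.13×0.3914 + 0.17×0.8517 + 0.04×1.9181 + 0.19×0.3896 + 0.26×0.6319 + 0.21×0.5048 = 0.6167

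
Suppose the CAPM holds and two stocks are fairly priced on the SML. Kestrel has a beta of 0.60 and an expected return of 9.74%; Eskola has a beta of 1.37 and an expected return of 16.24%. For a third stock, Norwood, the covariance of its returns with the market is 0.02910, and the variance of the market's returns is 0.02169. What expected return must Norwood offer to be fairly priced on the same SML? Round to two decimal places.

16.00%

MRP = (16.24% − 9.74%) / (1.37 − 0.60) = 8.4416%
R_f = 9.74% − 0.60 × 8.4416% = 4.6750%
β_Norwood = Cov / Var(R_m) = 0.02910 / 0.02169 = 1.3416
E(R_Norwood) = R_f + β × MRP = 4.6750% + 1.3416 × 8.4416% = 16.00%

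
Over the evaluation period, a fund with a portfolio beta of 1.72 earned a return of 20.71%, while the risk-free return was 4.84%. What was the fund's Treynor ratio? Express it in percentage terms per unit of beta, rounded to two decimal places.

9.23%

Treynor = (R_P − R_f) / β_P = (20.71% − 4.84%) / 1.7200 = 15.87% / 1.7200 = 9.23%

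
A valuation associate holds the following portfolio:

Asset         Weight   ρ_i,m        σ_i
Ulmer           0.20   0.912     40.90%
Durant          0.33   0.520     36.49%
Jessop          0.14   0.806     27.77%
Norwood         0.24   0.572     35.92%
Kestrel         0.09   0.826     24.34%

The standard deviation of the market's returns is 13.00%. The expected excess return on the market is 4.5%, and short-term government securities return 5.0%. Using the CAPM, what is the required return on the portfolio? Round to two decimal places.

13.17%

β_Ulmer = 0.912 × 40.90% / 13.00% = 2.8693
β_Durant = 0.520 × 36.49% / 13.00% = 1.4596
β_Jessop = 0.806 × 27.77% / 13.00% = 1.7217
β_Norwood = 0.572 × 35.92% / 13.00% = 1.5805
β_Kestrel = 0.826 × 24.34% / 13.00% = 1.5465
β_P = Σ w_i β_i = 0.20×2.8693 + 0.33×1.4596 + 0.14×1.7217 + 0.24×1.5805 + 0.09×1.5465 = 1.8151
E(R_P) = R_f + β_P × MRP = 5.0% + 1.8151 × 4.5% = 13.17%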